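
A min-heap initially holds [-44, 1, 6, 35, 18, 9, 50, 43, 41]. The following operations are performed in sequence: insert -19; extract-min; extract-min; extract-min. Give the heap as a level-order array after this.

insert -19:
  append -19 at index 9 → [-44, 1, 6, 35, 18, 9, 50, 43, 41, -19]
  -19 < parent 18 at index 4, swap → [-44, 1, 6, 35, -19, 9, 50, 43, 41, 18]
  -19 < parent 1 at index 1, swap → [-44, -19, 6, 35, 1, 9, 50, 43, 41, 18]
extract-min → returns -44:
  remove root -44; move last element 18 to root → [18, -19, 6, 35, 1, 9, 50, 43, 41]
  18 vs smaller child -19 at index 1, swap → [-19, 18, 6, 35, 1, 9, 50, 43, 41]
  18 vs smaller child 1 at index 4, swap → [-19, 1, 6, 35, 18, 9, 50, 43, 41]
extract-min → returns -19:
  remove root -19; move last element 41 to root → [41, 1, 6, 35, 18, 9, 50, 43]
  41 vs smaller child 1 at index 1, swap → [1, 41, 6, 35, 18, 9, 50, 43]
  41 vs smaller child 18 at index 4, swap → [1, 18, 6, 35, 41, 9, 50, 43]
extract-min → returns 1:
  remove root 1; move last element 43 to root → [43, 18, 6, 35, 41, 9, 50]
  43 vs smaller child 6 at index 2, swap → [6, 18, 43, 35, 41, 9, 50]
  43 vs smaller child 9 at index 5, swap → [6, 18, 9, 35, 41, 43, 50]

[6, 18, 9, 35, 41, 43, 50]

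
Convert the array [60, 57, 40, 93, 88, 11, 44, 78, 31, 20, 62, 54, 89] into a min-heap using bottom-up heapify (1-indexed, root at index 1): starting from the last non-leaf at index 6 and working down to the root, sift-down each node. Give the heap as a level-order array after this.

sift down from index 6: already satisfies heap property
sift down from index 5:
  88 vs smaller child 20 at index 10, swap → [60, 57, 40, 93, 20, 11, 44, 78, 31, 88, 62, 54, 89]
sift down from index 4:
  93 vs smaller child 31 at index 9, swap → [60, 57, 40, 31, 20, 11, 44, 78, 93, 88, 62, 54, 89]
sift down from index 3:
  40 vs smaller child 11 at index 6, swap → [60, 57, 11, 31, 20, 40, 44, 78, 93, 88, 62, 54, 89]
sift down from index 2:
  57 vs smaller child 20 at index 5, swap → [60, 20, 11, 31, 57, 40, 44, 78, 93, 88, 62, 54, 89]
sift down from index 1:
  60 vs smaller child 11 at index 3, swap → [11, 20, 60, 31, 57, 40, 44, 78, 93, 88, 62, 54, 89]
  60 vs smaller child 40 at index 6, swap → [11, 20, 40, 31, 57, 60, 44, 78, 93, 88, 62, 54, 89]
  60 vs smaller child 54 at index 12, swap → [11, 20, 40, 31, 57, 54, 44, 78, 93, 88, 62, 60, 89]

[11, 20, 40, 31, 57, 54, 44, 78, 93, 88, 62, 60, 89]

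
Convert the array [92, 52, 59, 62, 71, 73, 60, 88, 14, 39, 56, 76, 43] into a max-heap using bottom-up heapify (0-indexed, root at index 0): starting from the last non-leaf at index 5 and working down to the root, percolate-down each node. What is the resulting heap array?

sift down from index 5:
  73 vs larger child 76 at index 11, swap → [92, 52, 59, 62, 71, 76, 60, 88, 14, 39, 56, 73, 43]
sift down from index 4: already satisfies heap property
sift down from index 3:
  62 vs larger child 88 at index 7, swap → [92, 52, 59, 88, 71, 76, 60, 62, 14, 39, 56, 73, 43]
sift down from index 2:
  59 vs larger child 76 at index 5, swap → [92, 52, 76, 88, 71, 59, 60, 62, 14, 39, 56, 73, 43]
  59 vs larger child 73 at index 11, swap → [92, 52, 76, 88, 71, 73, 60, 62, 14, 39, 56, 59, 43]
sift down from index 1:
  52 vs larger child 88 at index 3, swap → [92, 88, 76, 52, 71, 73, 60, 62, 14, 39, 56, 59, 43]
  52 vs larger child 62 at index 7, swap → [92, 88, 76, 62, 71, 73, 60, 52, 14, 39, 56, 59, 43]
sift down from index 0: already satisfies heap property

[92, 88, 76, 62, 71, 73, 60, 52, 14, 39, 56, 59, 43]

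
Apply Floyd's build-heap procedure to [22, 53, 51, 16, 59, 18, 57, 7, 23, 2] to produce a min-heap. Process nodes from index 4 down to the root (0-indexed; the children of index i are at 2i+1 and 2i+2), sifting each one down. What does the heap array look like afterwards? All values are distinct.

[2, 7, 18, 16, 53, 51, 57, 22, 23, 59]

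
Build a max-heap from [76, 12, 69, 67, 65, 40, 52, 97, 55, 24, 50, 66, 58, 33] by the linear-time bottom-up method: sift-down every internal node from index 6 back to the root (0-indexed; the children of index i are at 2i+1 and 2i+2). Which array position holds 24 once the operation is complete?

9

sift down from index 6: already satisfies heap property
sift down from index 5:
  40 vs larger child 66 at index 11, swap → [76, 12, 69, 67, 65, 66, 52, 97, 55, 24, 50, 40, 58, 33]
sift down from index 4: already satisfies heap property
sift down from index 3:
  67 vs larger child 97 at index 7, swap → [76, 12, 69, 97, 65, 66, 52, 67, 55, 24, 50, 40, 58, 33]
sift down from index 2: already satisfies heap property
sift down from index 1:
  12 vs larger child 97 at index 3, swap → [76, 97, 69, 12, 65, 66, 52, 67, 55, 24, 50, 40, 58, 33]
  12 vs larger child 67 at index 7, swap → [76, 97, 69, 67, 65, 66, 52, 12, 55, 24, 50, 40, 58, 33]
sift down from index 0:
  76 vs larger child 97 at index 1, swap → [97, 76, 69, 67, 65, 66, 52, 12, 55, 24, 50, 40, 58, 33]
resulting array: [97, 76, 69, 67, 65, 66, 52, 12, 55, 24, 50, 40, 58, 33]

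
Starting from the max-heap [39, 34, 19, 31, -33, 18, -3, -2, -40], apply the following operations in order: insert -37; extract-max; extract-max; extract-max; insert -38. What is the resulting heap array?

insert -37:
  append -37 at index 9 → [39, 34, 19, 31, -33, 18, -3, -2, -40, -37] (no swap needed)
extract-max → returns 39:
  remove root 39; move last element -37 to root → [-37, 34, 19, 31, -33, 18, -3, -2, -40]
  -37 vs larger child 34 at index 1, swap → [34, -37, 19, 31, -33, 18, -3, -2, -40]
  -37 vs larger child 31 at index 3, swap → [34, 31, 19, -37, -33, 18, -3, -2, -40]
  -37 vs larger child -2 at index 7, swap → [34, 31, 19, -2, -33, 18, -3, -37, -40]
extract-max → returns 34:
  remove root 34; move last element -40 to root → [-40, 31, 19, -2, -33, 18, -3, -37]
  -40 vs larger child 31 at index 1, swap → [31, -40, 19, -2, -33, 18, -3, -37]
  -40 vs larger child -2 at index 3, swap → [31, -2, 19, -40, -33, 18, -3, -37]
  -40 vs only child -37 at index 7, swap → [31, -2, 19, -37, -33, 18, -3, -40]
extract-max → returns 31:
  remove root 31; move last element -40 to root → [-40, -2, 19, -37, -33, 18, -3]
  -40 vs larger child 19 at index 2, swap → [19, -2, -40, -37, -33, 18, -3]
  -40 vs larger child 18 at index 5, swap → [19, -2, 18, -37, -33, -40, -3]
insert -38:
  append -38 at index 7 → [19, -2, 18, -37, -33, -40, -3, -38] (no swap needed)

[19, -2, 18, -37, -33, -40, -3, -38]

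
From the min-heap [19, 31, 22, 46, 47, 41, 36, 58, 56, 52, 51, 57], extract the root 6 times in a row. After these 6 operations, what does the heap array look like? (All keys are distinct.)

[47, 51, 52, 57, 58, 56]

extract-min #1 returns 19:
  remove root 19; move last element 57 to root → [57, 31, 22, 46, 47, 41, 36, 58, 56, 52, 51]
  57 vs smaller child 22 at index 2, swap → [22, 31, 57, 46, 47, 41, 36, 58, 56, 52, 51]
  57 vs smaller child 36 at index 6, swap → [22, 31, 36, 46, 47, 41, 57, 58, 56, 52, 51]
extract-min #2 returns 22:
  remove root 22; move last element 51 to root → [51, 31, 36, 46, 47, 41, 57, 58, 56, 52]
  51 vs smaller child 31 at index 1, swap → [31, 51, 36, 46, 47, 41, 57, 58, 56, 52]
  51 vs smaller child 46 at index 3, swap → [31, 46, 36, 51, 47, 41, 57, 58, 56, 52]
extract-min #3 returns 31:
  remove root 31; move last element 52 to root → [52, 46, 36, 51, 47, 41, 57, 58, 56]
  52 vs smaller child 36 at index 2, swap → [36, 46, 52, 51, 47, 41, 57, 58, 56]
  52 vs smaller child 41 at index 5, swap → [36, 46, 41, 51, 47, 52, 57, 58, 56]
extract-min #4 returns 36:
  remove root 36; move last element 56 to root → [56, 46, 41, 51, 47, 52, 57, 58]
  56 vs smaller child 41 at index 2, swap → [41, 46, 56, 51, 47, 52, 57, 58]
  56 vs smaller child 52 at index 5, swap → [41, 46, 52, 51, 47, 56, 57, 58]
extract-min #5 returns 41:
  remove root 41; move last element 58 to root → [58, 46, 52, 51, 47, 56, 57]
  58 vs smaller child 46 at index 1, swap → [46, 58, 52, 51, 47, 56, 57]
  58 vs smaller child 47 at index 4, swap → [46, 47, 52, 51, 58, 56, 57]
extract-min #6 returns 46:
  remove root 46; move last element 57 to root → [57, 47, 52, 51, 58, 56]
  57 vs smaller child 47 at index 1, swap → [47, 57, 52, 51, 58, 56]
  57 vs smaller child 51 at index 3, swap → [47, 51, 52, 57, 58, 56]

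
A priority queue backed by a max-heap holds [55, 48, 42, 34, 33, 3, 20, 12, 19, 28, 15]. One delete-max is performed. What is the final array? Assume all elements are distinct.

[48, 34, 42, 19, 33, 3, 20, 12, 15, 28]

remove root 55; move last element 15 to root → [15, 48, 42, 34, 33, 3, 20, 12, 19, 28]
15 vs larger child 48 at index 1, swap → [48, 15, 42, 34, 33, 3, 20, 12, 19, 28]
15 vs larger child 34 at index 3, swap → [48, 34, 42, 15, 33, 3, 20, 12, 19, 28]
15 vs larger child 19 at index 8, swap → [48, 34, 42, 19, 33, 3, 20, 12, 15, 28]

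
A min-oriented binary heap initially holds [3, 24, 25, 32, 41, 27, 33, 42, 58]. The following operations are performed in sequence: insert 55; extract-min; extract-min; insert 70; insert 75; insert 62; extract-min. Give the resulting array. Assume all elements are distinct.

insert 55:
  append 55 at index 9 → [3, 24, 25, 32, 41, 27, 33, 42, 58, 55] (no swap needed)
extract-min → returns 3:
  remove root 3; move last element 55 to root → [55, 24, 25, 32, 41, 27, 33, 42, 58]
  55 vs smaller child 24 at index 1, swap → [24, 55, 25, 32, 41, 27, 33, 42, 58]
  55 vs smaller child 32 at index 3, swap → [24, 32, 25, 55, 41, 27, 33, 42, 58]
  55 vs smaller child 42 at index 7, swap → [24, 32, 25, 42, 41, 27, 33, 55, 58]
extract-min → returns 24:
  remove root 24; move last element 58 to root → [58, 32, 25, 42, 41, 27, 33, 55]
  58 vs smaller child 25 at index 2, swap → [25, 32, 58, 42, 41, 27, 33, 55]
  58 vs smaller child 27 at index 5, swap → [25, 32, 27, 42, 41, 58, 33, 55]
insert 70:
  append 70 at index 8 → [25, 32, 27, 42, 41, 58, 33, 55, 70] (no swap needed)
insert 75:
  append 75 at index 9 → [25, 32, 27, 42, 41, 58, 33, 55, 70, 75] (no swap needed)
insert 62:
  append 62 at index 10 → [25, 32, 27, 42, 41, 58, 33, 55, 70, 75, 62] (no swap needed)
extract-min → returns 25:
  remove root 25; move last element 62 to root → [62, 32, 27, 42, 41, 58, 33, 55, 70, 75]
  62 vs smaller child 27 at index 2, swap → [27, 32, 62, 42, 41, 58, 33, 55, 70, 75]
  62 vs smaller child 33 at index 6, swap → [27, 32, 33, 42, 41, 58, 62, 55, 70, 75]

[27, 32, 33, 42, 41, 58, 62, 55, 70, 75]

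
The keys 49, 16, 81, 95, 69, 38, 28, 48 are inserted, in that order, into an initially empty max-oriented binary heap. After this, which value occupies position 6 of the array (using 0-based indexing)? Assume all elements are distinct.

28

Insert 49:
  append 49 at index 0 → [49] (no swap needed)
Insert 16:
  append 16 at index 1 → [49, 16] (no swap needed)
Insert 81:
  append 81 at index 2 → [49, 16, 81]
  81 > parent 49 at index 0, swap → [81, 16, 49]
Insert 95:
  append 95 at index 3 → [81, 16, 49, 95]
  95 > parent 16 at index 1, swap → [81, 95, 49, 16]
  95 > parent 81 at index 0, swap → [95, 81, 49, 16]
Insert 69:
  append 69 at index 4 → [95, 81, 49, 16, 69] (no swap needed)
Insert 38:
  append 38 at index 5 → [95, 81, 49, 16, 69, 38] (no swap needed)
Insert 28:
  append 28 at index 6 → [95, 81, 49, 16, 69, 38, 28] (no swap needed)
Insert 48:
  append 48 at index 7 → [95, 81, 49, 16, 69, 38, 28, 48]
  48 > parent 16 at index 3, swap → [95, 81, 49, 48, 69, 38, 28, 16]
resulting array: [95, 81, 49, 48, 69, 38, 28, 16]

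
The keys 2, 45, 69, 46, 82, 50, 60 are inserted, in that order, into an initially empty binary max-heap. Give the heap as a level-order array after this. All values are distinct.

[82, 69, 60, 2, 46, 45, 50]

Insert 2:
  append 2 at index 0 → [2] (no swap needed)
Insert 45:
  append 45 at index 1 → [2, 45]
  45 > parent 2 at index 0, swap → [45, 2]
Insert 69:
  append 69 at index 2 → [45, 2, 69]
  69 > parent 45 at index 0, swap → [69, 2, 45]
Insert 46:
  append 46 at index 3 → [69, 2, 45, 46]
  46 > parent 2 at index 1, swap → [69, 46, 45, 2]
Insert 82:
  append 82 at index 4 → [69, 46, 45, 2, 82]
  82 > parent 46 at index 1, swap → [69, 82, 45, 2, 46]
  82 > parent 69 at index 0, swap → [82, 69, 45, 2, 46]
Insert 50:
  append 50 at index 5 → [82, 69, 45, 2, 46, 50]
  50 > parent 45 at index 2, swap → [82, 69, 50, 2, 46, 45]
Insert 60:
  append 60 at index 6 → [82, 69, 50, 2, 46, 45, 60]
  60 > parent 50 at index 2, swap → [82, 69, 60, 2, 46, 45, 50]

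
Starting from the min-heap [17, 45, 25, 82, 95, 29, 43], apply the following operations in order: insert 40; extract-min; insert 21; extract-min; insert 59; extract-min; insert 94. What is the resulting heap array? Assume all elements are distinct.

insert 40:
  append 40 at index 7 → [17, 45, 25, 82, 95, 29, 43, 40]
  40 < parent 82 at index 3, swap → [17, 45, 25, 40, 95, 29, 43, 82]
  40 < parent 45 at index 1, swap → [17, 40, 25, 45, 95, 29, 43, 82]
extract-min → returns 17:
  remove root 17; move last element 82 to root → [82, 40, 25, 45, 95, 29, 43]
  82 vs smaller child 25 at index 2, swap → [25, 40, 82, 45, 95, 29, 43]
  82 vs smaller child 29 at index 5, swap → [25, 40, 29, 45, 95, 82, 43]
insert 21:
  append 21 at index 7 → [25, 40, 29, 45, 95, 82, 43, 21]
  21 < parent 45 at index 3, swap → [25, 40, 29, 21, 95, 82, 43, 45]
  21 < parent 40 at index 1, swap → [25, 21, 29, 40, 95, 82, 43, 45]
  21 < parent 25 at index 0, swap → [21, 25, 29, 40, 95, 82, 43, 45]
extract-min → returns 21:
  remove root 21; move last element 45 to root → [45, 25, 29, 40, 95, 82, 43]
  45 vs smaller child 25 at index 1, swap → [25, 45, 29, 40, 95, 82, 43]
  45 vs smaller child 40 at index 3, swap → [25, 40, 29, 45, 95, 82, 43]
insert 59:
  append 59 at index 7 → [25, 40, 29, 45, 95, 82, 43, 59] (no swap needed)
extract-min → returns 25:
  remove root 25; move last element 59 to root → [59, 40, 29, 45, 95, 82, 43]
  59 vs smaller child 29 at index 2, swap → [29, 40, 59, 45, 95, 82, 43]
  59 vs smaller child 43 at index 6, swap → [29, 40, 43, 45, 95, 82, 59]
insert 94:
  append 94 at index 7 → [29, 40, 43, 45, 95, 82, 59, 94] (no swap needed)

[29, 40, 43, 45, 95, 82, 59, 94]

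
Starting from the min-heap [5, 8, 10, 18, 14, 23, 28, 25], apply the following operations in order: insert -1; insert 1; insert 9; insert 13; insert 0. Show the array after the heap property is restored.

insert -1:
  append -1 at index 8 → [5, 8, 10, 18, 14, 23, 28, 25, -1]
  -1 < parent 18 at index 3, swap → [5, 8, 10, -1, 14, 23, 28, 25, 18]
  -1 < parent 8 at index 1, swap → [5, -1, 10, 8, 14, 23, 28, 25, 18]
  -1 < parent 5 at index 0, swap → [-1, 5, 10, 8, 14, 23, 28, 25, 18]
insert 1:
  append 1 at index 9 → [-1, 5, 10, 8, 14, 23, 28, 25, 18, 1]
  1 < parent 14 at index 4, swap → [-1, 5, 10, 8, 1, 23, 28, 25, 18, 14]
  1 < parent 5 at index 1, swap → [-1, 1, 10, 8, 5, 23, 28, 25, 18, 14]
insert 9:
  append 9 at index 10 → [-1, 1, 10, 8, 5, 23, 28, 25, 18, 14, 9] (no swap needed)
insert 13:
  append 13 at index 11 → [-1, 1, 10, 8, 5, 23, 28, 25, 18, 14, 9, 13]
  13 < parent 23 at index 5, swap → [-1, 1, 10, 8, 5, 13, 28, 25, 18, 14, 9, 23]
insert 0:
  append 0 at index 12 → [-1, 1, 10, 8, 5, 13, 28, 25, 18, 14, 9, 23, 0]
  0 < parent 13 at index 5, swap → [-1, 1, 10, 8, 5, 0, 28, 25, 18, 14, 9, 23, 13]
  0 < parent 10 at index 2, swap → [-1, 1, 0, 8, 5, 10, 28, 25, 18, 14, 9, 23, 13]

[-1, 1, 0, 8, 5, 10, 28, 25, 18, 14, 9, 23, 13]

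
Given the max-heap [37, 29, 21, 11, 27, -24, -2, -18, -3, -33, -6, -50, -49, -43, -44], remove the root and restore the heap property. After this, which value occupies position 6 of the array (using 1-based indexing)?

-24

remove root 37; move last element -44 to root → [-44, 29, 21, 11, 27, -24, -2, -18, -3, -33, -6, -50, -49, -43]
-44 vs larger child 29 at index 2, swap → [29, -44, 21, 11, 27, -24, -2, -18, -3, -33, -6, -50, -49, -43]
-44 vs larger child 27 at index 5, swap → [29, 27, 21, 11, -44, -24, -2, -18, -3, -33, -6, -50, -49, -43]
-44 vs larger child -6 at index 11, swap → [29, 27, 21, 11, -6, -24, -2, -18, -3, -33, -44, -50, -49, -43]
resulting array: [29, 27, 21, 11, -6, -24, -2, -18, -3, -33, -44, -50, -49, -43]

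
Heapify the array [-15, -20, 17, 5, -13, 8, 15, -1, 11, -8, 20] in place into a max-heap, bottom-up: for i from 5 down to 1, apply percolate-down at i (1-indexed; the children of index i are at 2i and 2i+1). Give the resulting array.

[20, 11, 17, 5, -8, 8, 15, -1, -15, -20, -13]

sift down from index 5:
  -13 vs larger child 20 at index 11, swap → [-15, -20, 17, 5, 20, 8, 15, -1, 11, -8, -13]
sift down from index 4:
  5 vs larger child 11 at index 9, swap → [-15, -20, 17, 11, 20, 8, 15, -1, 5, -8, -13]
sift down from index 3: already satisfies heap property
sift down from index 2:
  -20 vs larger child 20 at index 5, swap → [-15, 20, 17, 11, -20, 8, 15, -1, 5, -8, -13]
  -20 vs larger child -8 at index 10, swap → [-15, 20, 17, 11, -8, 8, 15, -1, 5, -20, -13]
sift down from index 1:
  -15 vs larger child 20 at index 2, swap → [20, -15, 17, 11, -8, 8, 15, -1, 5, -20, -13]
  -15 vs larger child 11 at index 4, swap → [20, 11, 17, -15, -8, 8, 15, -1, 5, -20, -13]
  -15 vs larger child 5 at index 9, swap → [20, 11, 17, 5, -8, 8, 15, -1, -15, -20, -13]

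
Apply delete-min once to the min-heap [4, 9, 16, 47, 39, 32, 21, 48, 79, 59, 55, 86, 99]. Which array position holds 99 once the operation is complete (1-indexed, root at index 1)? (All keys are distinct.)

11

remove root 4; move last element 99 to root → [99, 9, 16, 47, 39, 32, 21, 48, 79, 59, 55, 86]
99 vs smaller child 9 at index 2, swap → [9, 99, 16, 47, 39, 32, 21, 48, 79, 59, 55, 86]
99 vs smaller child 39 at index 5, swap → [9, 39, 16, 47, 99, 32, 21, 48, 79, 59, 55, 86]
99 vs smaller child 55 at index 11, swap → [9, 39, 16, 47, 55, 32, 21, 48, 79, 59, 99, 86]
resulting array: [9, 39, 16, 47, 55, 32, 21, 48, 79, 59, 99, 86]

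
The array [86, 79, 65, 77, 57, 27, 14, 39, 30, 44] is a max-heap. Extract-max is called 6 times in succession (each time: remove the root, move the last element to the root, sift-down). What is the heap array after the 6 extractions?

[39, 30, 27, 14]

extract-max #1 returns 86:
  remove root 86; move last element 44 to root → [44, 79, 65, 77, 57, 27, 14, 39, 30]
  44 vs larger child 79 at index 1, swap → [79, 44, 65, 77, 57, 27, 14, 39, 30]
  44 vs larger child 77 at index 3, swap → [79, 77, 65, 44, 57, 27, 14, 39, 30]
extract-max #2 returns 79:
  remove root 79; move last element 30 to root → [30, 77, 65, 44, 57, 27, 14, 39]
  30 vs larger child 77 at index 1, swap → [77, 30, 65, 44, 57, 27, 14, 39]
  30 vs larger child 57 at index 4, swap → [77, 57, 65, 44, 30, 27, 14, 39]
extract-max #3 returns 77:
  remove root 77; move last element 39 to root → [39, 57, 65, 44, 30, 27, 14]
  39 vs larger child 65 at index 2, swap → [65, 57, 39, 44, 30, 27, 14]
extract-max #4 returns 65:
  remove root 65; move last element 14 to root → [14, 57, 39, 44, 30, 27]
  14 vs larger child 57 at index 1, swap → [57, 14, 39, 44, 30, 27]
  14 vs larger child 44 at index 3, swap → [57, 44, 39, 14, 30, 27]
extract-max #5 returns 57:
  remove root 57; move last element 27 to root → [27, 44, 39, 14, 30]
  27 vs larger child 44 at index 1, swap → [44, 27, 39, 14, 30]
  27 vs larger child 30 at index 4, swap → [44, 30, 39, 14, 27]
extract-max #6 returns 44:
  remove root 44; move last element 27 to root → [27, 30, 39, 14]
  27 vs larger child 39 at index 2, swap → [39, 30, 27, 14]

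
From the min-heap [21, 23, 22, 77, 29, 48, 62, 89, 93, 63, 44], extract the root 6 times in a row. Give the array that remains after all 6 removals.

[62, 63, 89, 77, 93]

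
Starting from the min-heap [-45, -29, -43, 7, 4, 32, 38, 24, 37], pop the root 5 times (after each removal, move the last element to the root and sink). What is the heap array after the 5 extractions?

extract-min #1 returns -45:
  remove root -45; move last element 37 to root → [37, -29, -43, 7, 4, 32, 38, 24]
  37 vs smaller child -43 at index 2, swap → [-43, -29, 37, 7, 4, 32, 38, 24]
  37 vs smaller child 32 at index 5, swap → [-43, -29, 32, 7, 4, 37, 38, 24]
extract-min #2 returns -43:
  remove root -43; move last element 24 to root → [24, -29, 32, 7, 4, 37, 38]
  24 vs smaller child -29 at index 1, swap → [-29, 24, 32, 7, 4, 37, 38]
  24 vs smaller child 4 at index 4, swap → [-29, 4, 32, 7, 24, 37, 38]
extract-min #3 returns -29:
  remove root -29; move last element 38 to root → [38, 4, 32, 7, 24, 37]
  38 vs smaller child 4 at index 1, swap → [4, 38, 32, 7, 24, 37]
  38 vs smaller child 7 at index 3, swap → [4, 7, 32, 38, 24, 37]
extract-min #4 returns 4:
  remove root 4; move last element 37 to root → [37, 7, 32, 38, 24]
  37 vs smaller child 7 at index 1, swap → [7, 37, 32, 38, 24]
  37 vs smaller child 24 at index 4, swap → [7, 24, 32, 38, 37]
extract-min #5 returns 7:
  remove root 7; move last element 37 to root → [37, 24, 32, 38]
  37 vs smaller child 24 at index 1, swap → [24, 37, 32, 38]

[24, 37, 32, 38]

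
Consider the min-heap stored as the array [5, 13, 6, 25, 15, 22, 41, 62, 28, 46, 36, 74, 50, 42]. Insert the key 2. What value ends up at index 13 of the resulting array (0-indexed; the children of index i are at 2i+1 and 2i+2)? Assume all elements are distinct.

42

append 2 at index 14 → [5, 13, 6, 25, 15, 22, 41, 62, 28, 46, 36, 74, 50, 42, 2]
2 < parent 41 at index 6, swap → [5, 13, 6, 25, 15, 22, 2, 62, 28, 46, 36, 74, 50, 42, 41]
2 < parent 6 at index 2, swap → [5, 13, 2, 25, 15, 22, 6, 62, 28, 46, 36, 74, 50, 42, 41]
2 < parent 5 at index 0, swap → [2, 13, 5, 25, 15, 22, 6, 62, 28, 46, 36, 74, 50, 42, 41]
resulting array: [2, 13, 5, 25, 15, 22, 6, 62, 28, 46, 36, 74, 50, 42, 41]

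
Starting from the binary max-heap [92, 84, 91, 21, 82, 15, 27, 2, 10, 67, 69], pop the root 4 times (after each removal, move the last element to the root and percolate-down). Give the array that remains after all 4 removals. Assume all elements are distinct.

extract-max #1 returns 92:
  remove root 92; move last element 69 to root → [69, 84, 91, 21, 82, 15, 27, 2, 10, 67]
  69 vs larger child 91 at index 2, swap → [91, 84, 69, 21, 82, 15, 27, 2, 10, 67]
extract-max #2 returns 91:
  remove root 91; move last element 67 to root → [67, 84, 69, 21, 82, 15, 27, 2, 10]
  67 vs larger child 84 at index 1, swap → [84, 67, 69, 21, 82, 15, 27, 2, 10]
  67 vs larger child 82 at index 4, swap → [84, 82, 69, 21, 67, 15, 27, 2, 10]
extract-max #3 returns 84:
  remove root 84; move last element 10 to root → [10, 82, 69, 21, 67, 15, 27, 2]
  10 vs larger child 82 at index 1, swap → [82, 10, 69, 21, 67, 15, 27, 2]
  10 vs larger child 67 at index 4, swap → [82, 67, 69, 21, 10, 15, 27, 2]
extract-max #4 returns 82:
  remove root 82; move last element 2 to root → [2, 67, 69, 21, 10, 15, 27]
  2 vs larger child 69 at index 2, swap → [69, 67, 2, 21, 10, 15, 27]
  2 vs larger child 27 at index 6, swap → [69, 67, 27, 21, 10, 15, 2]

[69, 67, 27, 21, 10, 15, 2]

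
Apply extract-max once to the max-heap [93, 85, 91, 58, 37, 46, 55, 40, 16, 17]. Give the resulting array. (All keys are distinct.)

[91, 85, 55, 58, 37, 46, 17, 40, 16]

remove root 93; move last element 17 to root → [17, 85, 91, 58, 37, 46, 55, 40, 16]
17 vs larger child 91 at index 2, swap → [91, 85, 17, 58, 37, 46, 55, 40, 16]
17 vs larger child 55 at index 6, swap → [91, 85, 55, 58, 37, 46, 17, 40, 16]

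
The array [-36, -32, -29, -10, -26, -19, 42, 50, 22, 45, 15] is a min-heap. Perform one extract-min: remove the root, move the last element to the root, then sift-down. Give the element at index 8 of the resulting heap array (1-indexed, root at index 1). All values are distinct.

50

remove root -36; move last element 15 to root → [15, -32, -29, -10, -26, -19, 42, 50, 22, 45]
15 vs smaller child -32 at index 2, swap → [-32, 15, -29, -10, -26, -19, 42, 50, 22, 45]
15 vs smaller child -26 at index 5, swap → [-32, -26, -29, -10, 15, -19, 42, 50, 22, 45]
resulting array: [-32, -26, -29, -10, 15, -19, 42, 50, 22, 45]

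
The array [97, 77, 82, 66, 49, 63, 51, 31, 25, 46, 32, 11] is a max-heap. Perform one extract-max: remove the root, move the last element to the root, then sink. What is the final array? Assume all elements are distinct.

remove root 97; move last element 11 to root → [11, 77, 82, 66, 49, 63, 51, 31, 25, 46, 32]
11 vs larger child 82 at index 2, swap → [82, 77, 11, 66, 49, 63, 51, 31, 25, 46, 32]
11 vs larger child 63 at index 5, swap → [82, 77, 63, 66, 49, 11, 51, 31, 25, 46, 32]

[82, 77, 63, 66, 49, 11, 51, 31, 25, 46, 32]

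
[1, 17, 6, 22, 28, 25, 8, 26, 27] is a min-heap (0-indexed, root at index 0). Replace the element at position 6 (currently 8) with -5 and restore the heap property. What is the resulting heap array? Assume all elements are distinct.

set index 6 from 8 to -5 → [1, 17, 6, 22, 28, 25, -5, 26, 27]
-5 < parent 6 at index 2, swap → [1, 17, -5, 22, 28, 25, 6, 26, 27]
-5 < parent 1 at index 0, swap → [-5, 17, 1, 22, 28, 25, 6, 26, 27]

[-5, 17, 1, 22, 28, 25, 6, 26, 27]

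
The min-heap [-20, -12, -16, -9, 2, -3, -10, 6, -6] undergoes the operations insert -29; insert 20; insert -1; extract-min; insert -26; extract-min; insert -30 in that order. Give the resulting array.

[-30, -12, -20, -9, -1, -16, -10, 6, -6, 2, 20, -3]

insert -29:
  append -29 at index 9 → [-20, -12, -16, -9, 2, -3, -10, 6, -6, -29]
  -29 < parent 2 at index 4, swap → [-20, -12, -16, -9, -29, -3, -10, 6, -6, 2]
  -29 < parent -12 at index 1, swap → [-20, -29, -16, -9, -12, -3, -10, 6, -6, 2]
  -29 < parent -20 at index 0, swap → [-29, -20, -16, -9, -12, -3, -10, 6, -6, 2]
insert 20:
  append 20 at index 10 → [-29, -20, -16, -9, -12, -3, -10, 6, -6, 2, 20] (no swap needed)
insert -1:
  append -1 at index 11 → [-29, -20, -16, -9, -12, -3, -10, 6, -6, 2, 20, -1] (no swap needed)
extract-min → returns -29:
  remove root -29; move last element -1 to root → [-1, -20, -16, -9, -12, -3, -10, 6, -6, 2, 20]
  -1 vs smaller child -20 at index 1, swap → [-20, -1, -16, -9, -12, -3, -10, 6, -6, 2, 20]
  -1 vs smaller child -12 at index 4, swap → [-20, -12, -16, -9, -1, -3, -10, 6, -6, 2, 20]
insert -26:
  append -26 at index 11 → [-20, -12, -16, -9, -1, -3, -10, 6, -6, 2, 20, -26]
  -26 < parent -3 at index 5, swap → [-20, -12, -16, -9, -1, -26, -10, 6, -6, 2, 20, -3]
  -26 < parent -16 at index 2, swap → [-20, -12, -26, -9, -1, -16, -10, 6, -6, 2, 20, -3]
  -26 < parent -20 at index 0, swap → [-26, -12, -20, -9, -1, -16, -10, 6, -6, 2, 20, -3]
extract-min → returns -26:
  remove root -26; move last element -3 to root → [-3, -12, -20, -9, -1, -16, -10, 6, -6, 2, 20]
  -3 vs smaller child -20 at index 2, swap → [-20, -12, -3, -9, -1, -16, -10, 6, -6, 2, 20]
  -3 vs smaller child -16 at index 5, swap → [-20, -12, -16, -9, -1, -3, -10, 6, -6, 2, 20]
insert -30:
  append -30 at index 11 → [-20, -12, -16, -9, -1, -3, -10, 6, -6, 2, 20, -30]
  -30 < parent -3 at index 5, swap → [-20, -12, -16, -9, -1, -30, -10, 6, -6, 2, 20, -3]
  -30 < parent -16 at index 2, swap → [-20, -12, -30, -9, -1, -16, -10, 6, -6, 2, 20, -3]
  -30 < parent -20 at index 0, swap → [-30, -12, -20, -9, -1, -16, -10, 6, -6, 2, 20, -3]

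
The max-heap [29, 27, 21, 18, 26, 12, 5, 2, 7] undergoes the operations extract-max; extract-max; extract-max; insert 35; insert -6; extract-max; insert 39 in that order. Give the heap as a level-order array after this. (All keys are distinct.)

[39, 21, 12, 18, 7, 5, -6, 2]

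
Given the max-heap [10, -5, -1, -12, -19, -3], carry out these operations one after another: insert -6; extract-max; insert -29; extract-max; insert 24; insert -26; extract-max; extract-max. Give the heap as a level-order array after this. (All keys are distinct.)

[-5, -12, -6, -26, -19, -29]

insert -6:
  append -6 at index 6 → [10, -5, -1, -12, -19, -3, -6] (no swap needed)
extract-max → returns 10:
  remove root 10; move last element -6 to root → [-6, -5, -1, -12, -19, -3]
  -6 vs larger child -1 at index 2, swap → [-1, -5, -6, -12, -19, -3]
  -6 vs only child -3 at index 5, swap → [-1, -5, -3, -12, -19, -6]
insert -29:
  append -29 at index 6 → [-1, -5, -3, -12, -19, -6, -29] (no swap needed)
extract-max → returns -1:
  remove root -1; move last element -29 to root → [-29, -5, -3, -12, -19, -6]
  -29 vs larger child -3 at index 2, swap → [-3, -5, -29, -12, -19, -6]
  -29 vs only child -6 at index 5, swap → [-3, -5, -6, -12, -19, -29]
insert 24:
  append 24 at index 6 → [-3, -5, -6, -12, -19, -29, 24]
  24 > parent -6 at index 2, swap → [-3, -5, 24, -12, -19, -29, -6]
  24 > parent -3 at index 0, swap → [24, -5, -3, -12, -19, -29, -6]
insert -26:
  append -26 at index 7 → [24, -5, -3, -12, -19, -29, -6, -26] (no swap needed)
extract-max → returns 24:
  remove root 24; move last element -26 to root → [-26, -5, -3, -12, -19, -29, -6]
  -26 vs larger child -3 at index 2, swap → [-3, -5, -26, -12, -19, -29, -6]
  -26 vs larger child -6 at index 6, swap → [-3, -5, -6, -12, -19, -29, -26]
extract-max → returns -3:
  remove root -3; move last element -26 to root → [-26, -5, -6, -12, -19, -29]
  -26 vs larger child -5 at index 1, swap → [-5, -26, -6, -12, -19, -29]
  -26 vs larger child -12 at index 3, swap → [-5, -12, -6, -26, -19, -29]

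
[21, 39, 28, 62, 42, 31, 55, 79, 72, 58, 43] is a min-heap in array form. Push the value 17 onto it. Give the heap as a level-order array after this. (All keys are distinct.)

[17, 39, 21, 62, 42, 28, 55, 79, 72, 58, 43, 31]

append 17 at index 11 → [21, 39, 28, 62, 42, 31, 55, 79, 72, 58, 43, 17]
17 < parent 31 at index 5, swap → [21, 39, 28, 62, 42, 17, 55, 79, 72, 58, 43, 31]
17 < parent 28 at index 2, swap → [21, 39, 17, 62, 42, 28, 55, 79, 72, 58, 43, 31]
17 < parent 21 at index 0, swap → [17, 39, 21, 62, 42, 28, 55, 79, 72, 58, 43, 31]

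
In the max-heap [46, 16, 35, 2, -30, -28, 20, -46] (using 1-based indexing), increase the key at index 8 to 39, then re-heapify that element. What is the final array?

set index 8 from -46 to 39 → [46, 16, 35, 2, -30, -28, 20, 39]
39 > parent 2 at index 4, swap → [46, 16, 35, 39, -30, -28, 20, 2]
39 > parent 16 at index 2, swap → [46, 39, 35, 16, -30, -28, 20, 2]

[46, 39, 35, 16, -30, -28, 20, 2]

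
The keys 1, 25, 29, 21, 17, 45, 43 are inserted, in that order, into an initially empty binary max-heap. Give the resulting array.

Insert 1:
  append 1 at index 0 → [1] (no swap needed)
Insert 25:
  append 25 at index 1 → [1, 25]
  25 > parent 1 at index 0, swap → [25, 1]
Insert 29:
  append 29 at index 2 → [25, 1, 29]
  29 > parent 25 at index 0, swap → [29, 1, 25]
Insert 21:
  append 21 at index 3 → [29, 1, 25, 21]
  21 > parent 1 at index 1, swap → [29, 21, 25, 1]
Insert 17:
  append 17 at index 4 → [29, 21, 25, 1, 17] (no swap needed)
Insert 45:
  append 45 at index 5 → [29, 21, 25, 1, 17, 45]
  45 > parent 25 at index 2, swap → [29, 21, 45, 1, 17, 25]
  45 > parent 29 at index 0, swap → [45, 21, 29, 1, 17, 25]
Insert 43:
  append 43 at index 6 → [45, 21, 29, 1, 17, 25, 43]
  43 > parent 29 at index 2, swap → [45, 21, 43, 1, 17, 25, 29]

[45, 21, 43, 1, 17, 25, 29]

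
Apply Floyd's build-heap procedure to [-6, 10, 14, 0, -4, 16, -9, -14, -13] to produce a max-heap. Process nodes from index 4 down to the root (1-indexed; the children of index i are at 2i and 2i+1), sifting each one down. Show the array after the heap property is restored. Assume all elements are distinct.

[16, 10, 14, 0, -4, -6, -9, -14, -13]

sift down from index 4: already satisfies heap property
sift down from index 3:
  14 vs larger child 16 at index 6, swap → [-6, 10, 16, 0, -4, 14, -9, -14, -13]
sift down from index 2: already satisfies heap property
sift down from index 1:
  -6 vs larger child 16 at index 3, swap → [16, 10, -6, 0, -4, 14, -9, -14, -13]
  -6 vs larger child 14 at index 6, swap → [16, 10, 14, 0, -4, -6, -9, -14, -13]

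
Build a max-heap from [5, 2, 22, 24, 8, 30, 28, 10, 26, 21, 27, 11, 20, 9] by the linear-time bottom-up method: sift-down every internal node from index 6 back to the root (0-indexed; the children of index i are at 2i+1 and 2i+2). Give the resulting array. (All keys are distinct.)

sift down from index 6: already satisfies heap property
sift down from index 5: already satisfies heap property
sift down from index 4:
  8 vs larger child 27 at index 10, swap → [5, 2, 22, 24, 27, 30, 28, 10, 26, 21, 8, 11, 20, 9]
sift down from index 3:
  24 vs larger child 26 at index 8, swap → [5, 2, 22, 26, 27, 30, 28, 10, 24, 21, 8, 11, 20, 9]
sift down from index 2:
  22 vs larger child 30 at index 5, swap → [5, 2, 30, 26, 27, 22, 28, 10, 24, 21, 8, 11, 20, 9]
sift down from index 1:
  2 vs larger child 27 at index 4, swap → [5, 27, 30, 26, 2, 22, 28, 10, 24, 21, 8, 11, 20, 9]
  2 vs larger child 21 at index 9, swap → [5, 27, 30, 26, 21, 22, 28, 10, 24, 2, 8, 11, 20, 9]
sift down from index 0:
  5 vs larger child 30 at index 2, swap → [30, 27, 5, 26, 21, 22, 28, 10, 24, 2, 8, 11, 20, 9]
  5 vs larger child 28 at index 6, swap → [30, 27, 28, 26, 21, 22, 5, 10, 24, 2, 8, 11, 20, 9]
  5 vs only child 9 at index 13, swap → [30, 27, 28, 26, 21, 22, 9, 10, 24, 2, 8, 11, 20, 5]

[30, 27, 28, 26, 21, 22, 9, 10, 24, 2, 8, 11, 20, 5]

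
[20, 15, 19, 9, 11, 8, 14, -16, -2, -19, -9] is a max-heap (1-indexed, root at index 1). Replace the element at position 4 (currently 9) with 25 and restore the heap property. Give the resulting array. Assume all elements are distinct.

[25, 20, 19, 15, 11, 8, 14, -16, -2, -19, -9]

set index 4 from 9 to 25 → [20, 15, 19, 25, 11, 8, 14, -16, -2, -19, -9]
25 > parent 15 at index 2, swap → [20, 25, 19, 15, 11, 8, 14, -16, -2, -19, -9]
25 > parent 20 at index 1, swap → [25, 20, 19, 15, 11, 8, 14, -16, -2, -19, -9]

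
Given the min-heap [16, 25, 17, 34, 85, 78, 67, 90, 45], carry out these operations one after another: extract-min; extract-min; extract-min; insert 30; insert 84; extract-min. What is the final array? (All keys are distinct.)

[34, 67, 45, 84, 85, 78, 90]

extract-min → returns 16:
  remove root 16; move last element 45 to root → [45, 25, 17, 34, 85, 78, 67, 90]
  45 vs smaller child 17 at index 2, swap → [17, 25, 45, 34, 85, 78, 67, 90]
extract-min → returns 17:
  remove root 17; move last element 90 to root → [90, 25, 45, 34, 85, 78, 67]
  90 vs smaller child 25 at index 1, swap → [25, 90, 45, 34, 85, 78, 67]
  90 vs smaller child 34 at index 3, swap → [25, 34, 45, 90, 85, 78, 67]
extract-min → returns 25:
  remove root 25; move last element 67 to root → [67, 34, 45, 90, 85, 78]
  67 vs smaller child 34 at index 1, swap → [34, 67, 45, 90, 85, 78]
insert 30:
  append 30 at index 6 → [34, 67, 45, 90, 85, 78, 30]
  30 < parent 45 at index 2, swap → [34, 67, 30, 90, 85, 78, 45]
  30 < parent 34 at index 0, swap → [30, 67, 34, 90, 85, 78, 45]
insert 84:
  append 84 at index 7 → [30, 67, 34, 90, 85, 78, 45, 84]
  84 < parent 90 at index 3, swap → [30, 67, 34, 84, 85, 78, 45, 90]
extract-min → returns 30:
  remove root 30; move last element 90 to root → [90, 67, 34, 84, 85, 78, 45]
  90 vs smaller child 34 at index 2, swap → [34, 67, 90, 84, 85, 78, 45]
  90 vs smaller child 45 at index 6, swap → [34, 67, 45, 84, 85, 78, 90]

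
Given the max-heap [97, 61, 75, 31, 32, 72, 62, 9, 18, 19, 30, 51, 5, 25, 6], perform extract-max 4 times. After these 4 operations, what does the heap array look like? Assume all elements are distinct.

extract-max #1 returns 97:
  remove root 97; move last element 6 to root → [6, 61, 75, 31, 32, 72, 62, 9, 18, 19, 30, 51, 5, 25]
  6 vs larger child 75 at index 2, swap → [75, 61, 6, 31, 32, 72, 62, 9, 18, 19, 30, 51, 5, 25]
  6 vs larger child 72 at index 5, swap → [75, 61, 72, 31, 32, 6, 62, 9, 18, 19, 30, 51, 5, 25]
  6 vs larger child 51 at index 11, swap → [75, 61, 72, 31, 32, 51, 62, 9, 18, 19, 30, 6, 5, 25]
extract-max #2 returns 75:
  remove root 75; move last element 25 to root → [25, 61, 72, 31, 32, 51, 62, 9, 18, 19, 30, 6, 5]
  25 vs larger child 72 at index 2, swap → [72, 61, 25, 31, 32, 51, 62, 9, 18, 19, 30, 6, 5]
  25 vs larger child 62 at index 6, swap → [72, 61, 62, 31, 32, 51, 25, 9, 18, 19, 30, 6, 5]
extract-max #3 returns 72:
  remove root 72; move last element 5 to root → [5, 61, 62, 31, 32, 51, 25, 9, 18, 19, 30, 6]
  5 vs larger child 62 at index 2, swap → [62, 61, 5, 31, 32, 51, 25, 9, 18, 19, 30, 6]
  5 vs larger child 51 at index 5, swap → [62, 61, 51, 31, 32, 5, 25, 9, 18, 19, 30, 6]
  5 vs only child 6 at index 11, swap → [62, 61, 51, 31, 32, 6, 25, 9, 18, 19, 30, 5]
extract-max #4 returns 62:
  remove root 62; move last element 5 to root → [5, 61, 51, 31, 32, 6, 25, 9, 18, 19, 30]
  5 vs larger child 61 at index 1, swap → [61, 5, 51, 31, 32, 6, 25, 9, 18, 19, 30]
  5 vs larger child 32 at index 4, swap → [61, 32, 51, 31, 5, 6, 25, 9, 18, 19, 30]
  5 vs larger child 30 at index 10, swap → [61, 32, 51, 31, 30, 6, 25, 9, 18, 19, 5]

[61, 32, 51, 31, 30, 6, 25, 9, 18, 19, 5]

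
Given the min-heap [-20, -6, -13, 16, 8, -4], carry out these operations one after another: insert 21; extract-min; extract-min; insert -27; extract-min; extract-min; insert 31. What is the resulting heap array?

[-4, 8, 21, 16, 31]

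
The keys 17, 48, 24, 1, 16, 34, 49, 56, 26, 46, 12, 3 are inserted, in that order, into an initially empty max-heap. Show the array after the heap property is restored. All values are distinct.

Insert 17:
  append 17 at index 0 → [17] (no swap needed)
Insert 48:
  append 48 at index 1 → [17, 48]
  48 > parent 17 at index 0, swap → [48, 17]
Insert 24:
  append 24 at index 2 → [48, 17, 24] (no swap needed)
Insert 1:
  append 1 at index 3 → [48, 17, 24, 1] (no swap needed)
Insert 16:
  append 16 at index 4 → [48, 17, 24, 1, 16] (no swap needed)
Insert 34:
  append 34 at index 5 → [48, 17, 24, 1, 16, 34]
  34 > parent 24 at index 2, swap → [48, 17, 34, 1, 16, 24]
Insert 49:
  append 49 at index 6 → [48, 17, 34, 1, 16, 24, 49]
  49 > parent 34 at index 2, swap → [48, 17, 49, 1, 16, 24, 34]
  49 > parent 48 at index 0, swap → [49, 17, 48, 1, 16, 24, 34]
Insert 56:
  append 56 at index 7 → [49, 17, 48, 1, 16, 24, 34, 56]
  56 > parent 1 at index 3, swap → [49, 17, 48, 56, 16, 24, 34, 1]
  56 > parent 17 at index 1, swap → [49, 56, 48, 17, 16, 24, 34, 1]
  56 > parent 49 at index 0, swap → [56, 49, 48, 17, 16, 24, 34, 1]
Insert 26:
  append 26 at index 8 → [56, 49, 48, 17, 16, 24, 34, 1, 26]
  26 > parent 17 at index 3, swap → [56, 49, 48, 26, 16, 24, 34, 1, 17]
Insert 46:
  append 46 at index 9 → [56, 49, 48, 26, 16, 24, 34, 1, 17, 46]
  46 > parent 16 at index 4, swap → [56, 49, 48, 26, 46, 24, 34, 1, 17, 16]
Insert 12:
  append 12 at index 10 → [56, 49, 48, 26, 46, 24, 34, 1, 17, 16, 12] (no swap needed)
Insert 3:
  append 3 at index 11 → [56, 49, 48, 26, 46, 24, 34, 1, 17, 16, 12, 3] (no swap needed)

[56, 49, 48, 26, 46, 24, 34, 1, 17, 16, 12, 3]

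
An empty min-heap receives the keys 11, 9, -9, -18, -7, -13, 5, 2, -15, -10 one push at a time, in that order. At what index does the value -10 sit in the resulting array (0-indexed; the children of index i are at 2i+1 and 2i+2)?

Insert 11:
  append 11 at index 0 → [11] (no swap needed)
Insert 9:
  append 9 at index 1 → [11, 9]
  9 < parent 11 at index 0, swap → [9, 11]
Insert -9:
  append -9 at index 2 → [9, 11, -9]
  -9 < parent 9 at index 0, swap → [-9, 11, 9]
Insert -18:
  append -18 at index 3 → [-9, 11, 9, -18]
  -18 < parent 11 at index 1, swap → [-9, -18, 9, 11]
  -18 < parent -9 at index 0, swap → [-18, -9, 9, 11]
Insert -7:
  append -7 at index 4 → [-18, -9, 9, 11, -7] (no swap needed)
Insert -13:
  append -13 at index 5 → [-18, -9, 9, 11, -7, -13]
  -13 < parent 9 at index 2, swap → [-18, -9, -13, 11, -7, 9]
Insert 5:
  append 5 at index 6 → [-18, -9, -13, 11, -7, 9, 5] (no swap needed)
Insert 2:
  append 2 at index 7 → [-18, -9, -13, 11, -7, 9, 5, 2]
  2 < parent 11 at index 3, swap → [-18, -9, -13, 2, -7, 9, 5, 11]
Insert -15:
  append -15 at index 8 → [-18, -9, -13, 2, -7, 9, 5, 11, -15]
  -15 < parent 2 at index 3, swap → [-18, -9, -13, -15, -7, 9, 5, 11, 2]
  -15 < parent -9 at index 1, swap → [-18, -15, -13, -9, -7, 9, 5, 11, 2]
Insert -10:
  append -10 at index 9 → [-18, -15, -13, -9, -7, 9, 5, 11, 2, -10]
  -10 < parent -7 at index 4, swap → [-18, -15, -13, -9, -10, 9, 5, 11, 2, -7]
resulting array: [-18, -15, -13, -9, -10, 9, 5, 11, 2, -7]

4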